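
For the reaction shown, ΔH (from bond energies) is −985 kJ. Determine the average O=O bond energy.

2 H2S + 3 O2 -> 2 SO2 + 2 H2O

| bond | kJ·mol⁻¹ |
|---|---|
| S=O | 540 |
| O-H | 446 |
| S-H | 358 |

Let D be the O=O bond energy.
Σ(broken) = 3×D + 4×358 = 1432 + 3D
Σ(formed) = 4×446 + 4×540 = 3944
ΔH = Σ(broken) − Σ(formed) = (1432 + 3D) − (3944) = −2512 + 3D
Setting this equal to −985 kJ gives 3D = 1527, so D = 509 kJ/mol.

D(O=O) ≈ 509 kJ/mol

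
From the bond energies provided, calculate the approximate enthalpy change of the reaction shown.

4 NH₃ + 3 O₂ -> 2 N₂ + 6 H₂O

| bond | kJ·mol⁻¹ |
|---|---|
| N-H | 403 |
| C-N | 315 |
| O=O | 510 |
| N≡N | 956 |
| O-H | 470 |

Bonds broken (reactants):
  N-H: 12 × 403 = 4836
  O=O: 3 × 510 = 1530
  Σ(broken) = 6366 kJ
Bonds formed (products):
  N≡N: 2 × 956 = 1912
  O-H: 12 × 470 = 5640
  Σ(formed) = 7552 kJ
ΔH = Σ(broken) − Σ(formed) = 6366 − 7552 = −1186 kJ

ΔH ≈ −1186 kJ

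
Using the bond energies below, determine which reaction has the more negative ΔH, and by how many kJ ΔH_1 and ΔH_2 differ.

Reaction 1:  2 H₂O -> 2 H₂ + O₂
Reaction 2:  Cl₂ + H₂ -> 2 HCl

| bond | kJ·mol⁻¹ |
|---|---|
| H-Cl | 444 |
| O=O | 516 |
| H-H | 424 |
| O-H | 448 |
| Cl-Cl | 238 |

Reaction 1:
  Bonds broken (reactants):
    O-H: 4 × 448 = 1792
    Σ(broken) = 1792 kJ
  Bonds formed (products):
    H-H: 2 × 424 = 848
    O=O: 1 × 516 = 516
    Σ(formed) = 1364 kJ
  ΔH_1 = 1792 − 1364 = +428 kJ
Reaction 2:
  Bonds broken (reactants):
    Cl-Cl: 1 × 238 = 238
    H-H: 1 × 424 = 424
    Σ(broken) = 662 kJ
  Bonds formed (products):
    H-Cl: 2 × 444 = 888
    Σ(formed) = 888 kJ
  ΔH_2 = 662 − 888 = −226 kJ
ΔH_1 − ΔH_2 = +654 kJ, so reaction 2 has the more negative ΔH; |ΔH_1 − ΔH_2| = 654 kJ.

Reaction 2, by 654 kJ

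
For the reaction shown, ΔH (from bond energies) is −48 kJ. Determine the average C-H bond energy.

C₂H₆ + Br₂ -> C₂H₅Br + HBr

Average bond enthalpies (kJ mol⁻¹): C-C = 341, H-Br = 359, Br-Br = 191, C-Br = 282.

D(C-H) ≈ 402 kJ/mol

Let D be the C-H bond energy.
Σ(broken) = 1×191 + 1×341 + 6×D = 532 + 6D
Σ(formed) = 1×282 + 1×341 + 5×D + 1×359 = 982 + 5D
ΔH = Σ(broken) − Σ(formed) = (532 + 6D) − (982 + 5D) = −450 + D
Setting this equal to −48 kJ gives D = 402 kJ/mol.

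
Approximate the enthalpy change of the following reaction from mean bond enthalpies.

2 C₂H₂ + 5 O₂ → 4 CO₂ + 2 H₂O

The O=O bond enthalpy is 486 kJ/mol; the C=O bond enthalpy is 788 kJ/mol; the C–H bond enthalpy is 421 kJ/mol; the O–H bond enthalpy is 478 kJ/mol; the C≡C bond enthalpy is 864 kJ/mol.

ΔH ≈ −2374 kJ

Bonds broken (reactants):
  C≡C: 2 × 864 = 1728
  C–H: 4 × 421 = 1684
  O=O: 5 × 486 = 2430
  Σ(broken) = 5842 kJ
Bonds formed (products):
  C=O: 8 × 788 = 6304
  O–H: 4 × 478 = 1912
  Σ(formed) = 8216 kJ
ΔH = Σ(broken) − Σ(formed) = 5842 − 8216 = −2374 kJ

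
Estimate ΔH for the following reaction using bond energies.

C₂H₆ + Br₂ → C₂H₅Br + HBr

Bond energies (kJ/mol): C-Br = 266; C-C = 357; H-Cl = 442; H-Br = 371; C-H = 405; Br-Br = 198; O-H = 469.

Bonds broken (reactants):
  Br-Br: 1 × 198 = 198
  C-C: 1 × 357 = 357
  C-H: 6 × 405 = 2430
  Σ(broken) = 2985 kJ
Bonds formed (products):
  C-Br: 1 × 266 = 266
  C-C: 1 × 357 = 357
  C-H: 5 × 405 = 2025
  H-Br: 1 × 371 = 371
  Σ(formed) = 3019 kJ
ΔH = Σ(broken) − Σ(formed) = 2985 − 3019 = −34 kJ

ΔH ≈ −34 kJ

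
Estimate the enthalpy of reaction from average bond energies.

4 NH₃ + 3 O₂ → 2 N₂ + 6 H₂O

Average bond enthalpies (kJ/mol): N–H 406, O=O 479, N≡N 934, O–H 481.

ΔH ≈ −1331 kJ

Bonds broken (reactants):
  N–H: 12 × 406 = 4872
  O=O: 3 × 479 = 1437
  Σ(broken) = 6309 kJ
Bonds formed (products):
  N≡N: 2 × 934 = 1868
  O–H: 12 × 481 = 5772
  Σ(formed) = 7640 kJ
ΔH = Σ(broken) − Σ(formed) = 6309 − 7640 = −1331 kJ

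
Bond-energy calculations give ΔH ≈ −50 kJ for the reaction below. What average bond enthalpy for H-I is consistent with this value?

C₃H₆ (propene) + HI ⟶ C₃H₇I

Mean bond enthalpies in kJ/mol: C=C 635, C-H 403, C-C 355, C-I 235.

Let D be the H-I bond energy.
Σ(broken) = 1×355 + 6×403 + 1×635 + 1×D = 3408 + D
Σ(formed) = 2×355 + 7×403 + 1×235 = 3766
ΔH = Σ(broken) − Σ(formed) = (3408 + D) − (3766) = −358 + D
Setting this equal to −50 kJ gives D = 308 kJ/mol.

D(H-I) ≈ 308 kJ/mol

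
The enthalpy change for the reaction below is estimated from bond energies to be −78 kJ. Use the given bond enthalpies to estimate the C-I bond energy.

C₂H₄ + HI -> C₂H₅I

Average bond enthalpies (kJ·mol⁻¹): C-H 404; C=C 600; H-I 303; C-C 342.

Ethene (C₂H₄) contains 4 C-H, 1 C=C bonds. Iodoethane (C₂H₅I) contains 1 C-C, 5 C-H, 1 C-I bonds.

D(C-I) ≈ 235 kJ/mol

Let D be the C-I bond energy.
Σ(broken) = 4×404 + 1×600 + 1×303 = 2519
Σ(formed) = 1×342 + 5×404 + 1×D = 2362 + D
ΔH = Σ(broken) − Σ(formed) = (2519) − (2362 + D) = +157 − D
Setting this equal to −78 kJ gives D = 235 kJ/mol.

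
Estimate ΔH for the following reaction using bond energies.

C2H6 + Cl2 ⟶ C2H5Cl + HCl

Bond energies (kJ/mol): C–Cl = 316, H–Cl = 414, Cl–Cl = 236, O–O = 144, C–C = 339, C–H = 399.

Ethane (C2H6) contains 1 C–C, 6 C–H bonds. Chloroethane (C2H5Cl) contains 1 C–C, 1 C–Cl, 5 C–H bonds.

ΔH ≈ −95 kJ

Bonds broken (reactants):
  C–C: 1 × 339 = 339
  C–H: 6 × 399 = 2394
  Cl–Cl: 1 × 236 = 236
  Σ(broken) = 2969 kJ
Bonds formed (products):
  C–C: 1 × 339 = 339
  C–Cl: 1 × 316 = 316
  C–H: 5 × 399 = 1995
  H–Cl: 1 × 414 = 414
  Σ(formed) = 3064 kJ
ΔH = Σ(broken) − Σ(formed) = 2969 − 3064 = −95 kJ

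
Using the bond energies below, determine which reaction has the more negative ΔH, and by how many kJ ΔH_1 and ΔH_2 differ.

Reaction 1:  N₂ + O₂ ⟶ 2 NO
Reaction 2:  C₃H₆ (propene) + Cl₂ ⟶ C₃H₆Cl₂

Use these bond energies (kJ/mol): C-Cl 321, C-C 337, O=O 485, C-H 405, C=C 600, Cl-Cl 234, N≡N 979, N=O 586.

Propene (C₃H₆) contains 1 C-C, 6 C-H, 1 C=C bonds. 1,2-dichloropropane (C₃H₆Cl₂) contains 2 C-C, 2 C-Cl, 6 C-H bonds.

Reaction 1:
  Bonds broken (reactants):
    N≡N: 1 × 979 = 979
    O=O: 1 × 485 = 485
    Σ(broken) = 1464 kJ
  Bonds formed (products):
    N=O: 2 × 586 = 1172
    Σ(formed) = 1172 kJ
  ΔH_1 = 1464 − 1172 = +292 kJ
Reaction 2:
  Bonds broken (reactants):
    C-C: 1 × 337 = 337
    C-H: 6 × 405 = 2430
    C=C: 1 × 600 = 600
    Cl-Cl: 1 × 234 = 234
    Σ(broken) = 3601 kJ
  Bonds formed (products):
    C-C: 2 × 337 = 674
    C-Cl: 2 × 321 = 642
    C-H: 6 × 405 = 2430
    Σ(formed) = 3746 kJ
  ΔH_2 = 3601 − 3746 = −145 kJ
ΔH_1 − ΔH_2 = +437 kJ, so reaction 2 has the more negative ΔH; |ΔH_1 − ΔH_2| = 437 kJ.

Reaction 2, by 437 kJ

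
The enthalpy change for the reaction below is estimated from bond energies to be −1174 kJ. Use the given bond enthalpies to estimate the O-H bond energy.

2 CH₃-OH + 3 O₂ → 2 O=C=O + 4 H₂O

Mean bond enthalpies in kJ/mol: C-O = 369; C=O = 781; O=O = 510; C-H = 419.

Let D be the O-H bond energy.
Σ(broken) = 6×419 + 2×369 + 2×D + 3×510 = 4782 + 2D
Σ(formed) = 4×781 + 8×D = 3124 + 8D
ΔH = Σ(broken) − Σ(formed) = (4782 + 2D) − (3124 + 8D) = +1658 − 6D
Setting this equal to −1174 kJ gives 6D = 2832, so D = 472 kJ/mol.

D(O-H) ≈ 472 kJ/mol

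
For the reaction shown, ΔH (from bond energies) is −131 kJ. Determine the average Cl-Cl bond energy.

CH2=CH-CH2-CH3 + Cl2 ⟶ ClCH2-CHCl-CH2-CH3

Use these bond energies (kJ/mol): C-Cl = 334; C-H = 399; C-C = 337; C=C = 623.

D(Cl-Cl) ≈ 251 kJ/mol

Let D be the Cl-Cl bond energy.
Σ(broken) = 2×337 + 8×399 + 1×623 + 1×D = 4489 + D
Σ(formed) = 3×337 + 2×334 + 8×399 = 4871
ΔH = Σ(broken) − Σ(formed) = (4489 + D) − (4871) = −382 + D
Setting this equal to −131 kJ gives D = 251 kJ/mol.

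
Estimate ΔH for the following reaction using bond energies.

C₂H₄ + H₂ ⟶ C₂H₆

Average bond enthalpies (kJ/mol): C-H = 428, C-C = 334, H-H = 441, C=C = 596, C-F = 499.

Bonds broken (reactants):
  C-H: 4 × 428 = 1712
  C=C: 1 × 596 = 596
  H-H: 1 × 441 = 441
  Σ(broken) = 2749 kJ
Bonds formed (products):
  C-C: 1 × 334 = 334
  C-H: 6 × 428 = 2568
  Σ(formed) = 2902 kJ
ΔH = Σ(broken) − Σ(formed) = 2749 − 2902 = −153 kJ

ΔH ≈ −153 kJ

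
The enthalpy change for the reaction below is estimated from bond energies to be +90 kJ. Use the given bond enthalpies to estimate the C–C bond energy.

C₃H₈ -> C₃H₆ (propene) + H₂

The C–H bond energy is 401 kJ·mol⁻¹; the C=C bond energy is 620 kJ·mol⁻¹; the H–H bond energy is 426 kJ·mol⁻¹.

D(C–C) ≈ 334 kJ/mol

Let D be the C–C bond energy.
Σ(broken) = 2×D + 8×401 = 3208 + 2D
Σ(formed) = 1×D + 6×401 + 1×620 + 1×426 = 3452 + D
ΔH = Σ(broken) − Σ(formed) = (3208 + 2D) − (3452 + D) = −244 + D
Setting this equal to +90 kJ gives D = 334 kJ/mol.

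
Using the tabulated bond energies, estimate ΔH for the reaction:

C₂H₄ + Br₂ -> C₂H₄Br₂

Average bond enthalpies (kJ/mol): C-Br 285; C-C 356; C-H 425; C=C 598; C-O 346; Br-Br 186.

ΔH ≈ −142 kJ

Bonds broken (reactants):
  Br-Br: 1 × 186 = 186
  C-H: 4 × 425 = 1700
  C=C: 1 × 598 = 598
  Σ(broken) = 2484 kJ
Bonds formed (products):
  C-Br: 2 × 285 = 570
  C-C: 1 × 356 = 356
  C-H: 4 × 425 = 1700
  Σ(formed) = 2626 kJ
ΔH = Σ(broken) − Σ(formed) = 2484 − 2626 = −142 kJ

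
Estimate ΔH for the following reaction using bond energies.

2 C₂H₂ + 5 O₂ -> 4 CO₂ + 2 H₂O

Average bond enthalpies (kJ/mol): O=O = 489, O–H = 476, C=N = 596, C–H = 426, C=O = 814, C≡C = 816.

ΔH ≈ −2635 kJ

Bonds broken (reactants):
  C≡C: 2 × 816 = 1632
  C–H: 4 × 426 = 1704
  O=O: 5 × 489 = 2445
  Σ(broken) = 5781 kJ
Bonds formed (products):
  C=O: 8 × 814 = 6512
  O–H: 4 × 476 = 1904
  Σ(formed) = 8416 kJ
ΔH = Σ(broken) − Σ(formed) = 5781 − 8416 = −2635 kJ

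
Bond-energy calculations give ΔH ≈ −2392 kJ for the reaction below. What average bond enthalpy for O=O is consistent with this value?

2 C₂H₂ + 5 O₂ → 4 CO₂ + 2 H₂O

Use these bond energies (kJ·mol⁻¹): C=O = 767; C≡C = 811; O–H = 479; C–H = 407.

D(O=O) ≈ 482 kJ/mol

Let D be the O=O bond energy.
Σ(broken) = 2×811 + 4×407 + 5×D = 3250 + 5D
Σ(formed) = 8×767 + 4×479 = 8052
ΔH = Σ(broken) − Σ(formed) = (3250 + 5D) − (8052) = −4802 + 5D
Setting this equal to −2392 kJ gives 5D = 2410, so D = 482 kJ/mol.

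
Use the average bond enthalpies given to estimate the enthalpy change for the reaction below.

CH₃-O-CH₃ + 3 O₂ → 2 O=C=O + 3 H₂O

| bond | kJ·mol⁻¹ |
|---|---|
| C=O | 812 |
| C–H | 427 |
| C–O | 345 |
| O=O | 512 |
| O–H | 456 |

Bonds broken (reactants):
  C–H: 6 × 427 = 2562
  C–O: 2 × 345 = 690
  O=O: 3 × 512 = 1536
  Σ(broken) = 4788 kJ
Bonds formed (products):
  C=O: 4 × 812 = 3248
  O–H: 6 × 456 = 2736
  Σ(formed) = 5984 kJ
ΔH = Σ(broken) − Σ(formed) = 4788 − 5984 = −1196 kJ

ΔH ≈ −1196 kJ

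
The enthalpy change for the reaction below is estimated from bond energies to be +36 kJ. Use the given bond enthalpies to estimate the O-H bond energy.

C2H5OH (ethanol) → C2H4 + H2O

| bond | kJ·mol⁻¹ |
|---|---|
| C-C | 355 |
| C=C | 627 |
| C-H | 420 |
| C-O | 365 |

Let D be the O-H bond energy.
Σ(broken) = 1×355 + 5×420 + 1×365 + 1×D = 2820 + D
Σ(formed) = 4×420 + 1×627 + 2×D = 2307 + 2D
ΔH = Σ(broken) − Σ(formed) = (2820 + D) − (2307 + 2D) = +513 − D
Setting this equal to +36 kJ gives D = 477 kJ/mol.

D(O-H) ≈ 477 kJ/mol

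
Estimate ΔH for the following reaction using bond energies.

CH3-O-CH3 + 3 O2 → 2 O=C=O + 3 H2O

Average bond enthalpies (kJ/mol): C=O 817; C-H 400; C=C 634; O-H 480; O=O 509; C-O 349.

ΔH ≈ −1523 kJ

Bonds broken (reactants):
  C-H: 6 × 400 = 2400
  C-O: 2 × 349 = 698
  O=O: 3 × 509 = 1527
  Σ(broken) = 4625 kJ
Bonds formed (products):
  C=O: 4 × 817 = 3268
  O-H: 6 × 480 = 2880
  Σ(formed) = 6148 kJ
ΔH = Σ(broken) − Σ(formed) = 4625 − 6148 = −1523 kJ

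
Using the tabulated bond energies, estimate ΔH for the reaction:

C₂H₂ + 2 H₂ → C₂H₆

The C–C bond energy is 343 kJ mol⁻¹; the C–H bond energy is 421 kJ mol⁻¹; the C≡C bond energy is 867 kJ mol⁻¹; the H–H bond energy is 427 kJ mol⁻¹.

ΔH ≈ −306 kJ

Bonds broken (reactants):
  C≡C: 1 × 867 = 867
  C–H: 2 × 421 = 842
  H–H: 2 × 427 = 854
  Σ(broken) = 2563 kJ
Bonds formed (products):
  C–C: 1 × 343 = 343
  C–H: 6 × 421 = 2526
  Σ(formed) = 2869 kJ
ΔH = Σ(broken) − Σ(formed) = 2563 − 2869 = −306 kJ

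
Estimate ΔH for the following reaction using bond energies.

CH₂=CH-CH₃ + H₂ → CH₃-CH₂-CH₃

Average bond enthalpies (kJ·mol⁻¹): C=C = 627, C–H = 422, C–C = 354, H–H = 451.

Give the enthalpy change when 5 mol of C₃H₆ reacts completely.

ΔH = −600 kJ

Bonds broken (reactants):
  C–C: 1 × 354 = 354
  C–H: 6 × 422 = 2532
  C=C: 1 × 627 = 627
  H–H: 1 × 451 = 451
  Σ(broken) = 3964 kJ
Bonds formed (products):
  C–C: 2 × 354 = 708
  C–H: 8 × 422 = 3376
  Σ(formed) = 4084 kJ
ΔH = Σ(broken) − Σ(formed) = 3964 − 4084 = −120 kJ
For 5× the reaction as written: 5 × (−120) = −600 kJ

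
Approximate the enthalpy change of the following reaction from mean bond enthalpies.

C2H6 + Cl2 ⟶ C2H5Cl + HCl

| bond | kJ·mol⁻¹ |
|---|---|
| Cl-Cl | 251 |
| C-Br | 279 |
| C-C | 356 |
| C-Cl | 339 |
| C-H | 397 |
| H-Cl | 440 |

ΔH ≈ −131 kJ

Bonds broken (reactants):
  C-C: 1 × 356 = 356
  C-H: 6 × 397 = 2382
  Cl-Cl: 1 × 251 = 251
  Σ(broken) = 2989 kJ
Bonds formed (products):
  C-C: 1 × 356 = 356
  C-Cl: 1 × 339 = 339
  C-H: 5 × 397 = 1985
  H-Cl: 1 × 440 = 440
  Σ(formed) = 3120 kJ
ΔH = Σ(broken) − Σ(formed) = 2989 − 3120 = −131 kJ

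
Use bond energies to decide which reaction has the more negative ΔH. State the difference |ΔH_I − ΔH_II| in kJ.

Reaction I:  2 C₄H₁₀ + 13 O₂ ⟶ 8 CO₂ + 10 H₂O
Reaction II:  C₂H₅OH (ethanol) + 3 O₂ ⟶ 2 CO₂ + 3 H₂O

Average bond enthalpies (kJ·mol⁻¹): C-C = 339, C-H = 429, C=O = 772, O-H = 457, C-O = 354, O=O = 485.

Reaction I:
  Bonds broken (reactants):
    C-C: 6 × 339 = 2034
    C-H: 20 × 429 = 8580
    O=O: 13 × 485 = 6305
    Σ(broken) = 16919 kJ
  Bonds formed (products):
    C=O: 16 × 772 = 12352
    O-H: 20 × 457 = 9140
    Σ(formed) = 21492 kJ
  ΔH_I = 16919 − 21492 = −4573 kJ
Reaction II:
  Bonds broken (reactants):
    C-C: 1 × 339 = 339
    C-H: 5 × 429 = 2145
    C-O: 1 × 354 = 354
    O-H: 1 × 457 = 457
    O=O: 3 × 485 = 1455
    Σ(broken) = 4750 kJ
  Bonds formed (products):
    C=O: 4 × 772 = 3088
    O-H: 6 × 457 = 2742
    Σ(formed) = 5830 kJ
  ΔH_II = 4750 − 5830 = −1080 kJ
ΔH_I − ΔH_II = −3493 kJ, so reaction I has the more negative ΔH; |ΔH_I − ΔH_II| = 3493 kJ.

Reaction I, by 3493 kJ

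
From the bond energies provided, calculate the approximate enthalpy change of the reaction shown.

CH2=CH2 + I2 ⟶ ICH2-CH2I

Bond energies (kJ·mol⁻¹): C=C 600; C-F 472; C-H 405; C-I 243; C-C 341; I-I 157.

Bonds broken (reactants):
  C-H: 4 × 405 = 1620
  C=C: 1 × 600 = 600
  I-I: 1 × 157 = 157
  Σ(broken) = 2377 kJ
Bonds formed (products):
  C-C: 1 × 341 = 341
  C-H: 4 × 405 = 1620
  C-I: 2 × 243 = 486
  Σ(formed) = 2447 kJ
ΔH = Σ(broken) − Σ(formed) = 2377 − 2447 = −70 kJ

ΔH ≈ −70 kJ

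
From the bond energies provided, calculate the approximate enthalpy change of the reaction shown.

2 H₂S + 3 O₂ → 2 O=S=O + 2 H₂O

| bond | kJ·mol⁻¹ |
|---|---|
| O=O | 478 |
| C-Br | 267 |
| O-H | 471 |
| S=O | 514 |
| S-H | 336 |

Bonds broken (reactants):
  O=O: 3 × 478 = 1434
  S-H: 4 × 336 = 1344
  Σ(broken) = 2778 kJ
Bonds formed (products):
  O-H: 4 × 471 = 1884
  S=O: 4 × 514 = 2056
  Σ(formed) = 3940 kJ
ΔH = Σ(broken) − Σ(formed) = 2778 − 3940 = −1162 kJ

ΔH ≈ −1162 kJ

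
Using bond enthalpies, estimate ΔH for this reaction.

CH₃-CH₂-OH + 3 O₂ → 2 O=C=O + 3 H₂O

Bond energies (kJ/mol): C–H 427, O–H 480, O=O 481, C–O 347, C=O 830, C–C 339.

ΔH ≈ −1456 kJ

Bonds broken (reactants):
  C–C: 1 × 339 = 339
  C–H: 5 × 427 = 2135
  C–O: 1 × 347 = 347
  O–H: 1 × 480 = 480
  O=O: 3 × 481 = 1443
  Σ(broken) = 4744 kJ
Bonds formed (products):
  C=O: 4 × 830 = 3320
  O–H: 6 × 480 = 2880
  Σ(formed) = 6200 kJ
ΔH = Σ(broken) − Σ(formed) = 4744 − 6200 = −1456 kJ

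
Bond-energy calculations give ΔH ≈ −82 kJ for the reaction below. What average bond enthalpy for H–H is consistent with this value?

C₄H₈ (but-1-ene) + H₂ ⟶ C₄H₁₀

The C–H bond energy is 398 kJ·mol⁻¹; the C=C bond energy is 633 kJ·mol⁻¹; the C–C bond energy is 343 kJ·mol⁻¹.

D(H–H) ≈ 424 kJ/mol

Let D be the H–H bond energy.
Σ(broken) = 2×343 + 8×398 + 1×633 + 1×D = 4503 + D
Σ(formed) = 3×343 + 10×398 = 5009
ΔH = Σ(broken) − Σ(formed) = (4503 + D) − (5009) = −506 + D
Setting this equal to −82 kJ gives D = 424 kJ/mol.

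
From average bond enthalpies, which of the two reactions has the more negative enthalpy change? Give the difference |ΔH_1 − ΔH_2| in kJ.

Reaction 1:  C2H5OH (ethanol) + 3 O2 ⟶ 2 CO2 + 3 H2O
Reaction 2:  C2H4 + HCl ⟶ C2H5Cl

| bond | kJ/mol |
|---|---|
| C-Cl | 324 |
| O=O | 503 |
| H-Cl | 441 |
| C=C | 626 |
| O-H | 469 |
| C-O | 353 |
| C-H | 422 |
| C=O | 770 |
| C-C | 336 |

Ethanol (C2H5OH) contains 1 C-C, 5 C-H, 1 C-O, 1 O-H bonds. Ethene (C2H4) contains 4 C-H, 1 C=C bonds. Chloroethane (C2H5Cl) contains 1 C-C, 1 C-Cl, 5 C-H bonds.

Reaction 1:
  Bonds broken (reactants):
    C-C: 1 × 336 = 336
    C-H: 5 × 422 = 2110
    C-O: 1 × 353 = 353
    O-H: 1 × 469 = 469
    O=O: 3 × 503 = 1509
    Σ(broken) = 4777 kJ
  Bonds formed (products):
    C=O: 4 × 770 = 3080
    O-H: 6 × 469 = 2814
    Σ(formed) = 5894 kJ
  ΔH_1 = 4777 − 5894 = −1117 kJ
Reaction 2:
  Bonds broken (reactants):
    C-H: 4 × 422 = 1688
    C=C: 1 × 626 = 626
    H-Cl: 1 × 441 = 441
    Σ(broken) = 2755 kJ
  Bonds formed (products):
    C-C: 1 × 336 = 336
    C-Cl: 1 × 324 = 324
    C-H: 5 × 422 = 2110
    Σ(formed) = 2770 kJ
  ΔH_2 = 2755 − 2770 = −15 kJ
ΔH_1 − ΔH_2 = −1102 kJ, so reaction 1 has the more negative ΔH; |ΔH_1 − ΔH_2| = 1102 kJ.

Reaction 1, by 1102 kJ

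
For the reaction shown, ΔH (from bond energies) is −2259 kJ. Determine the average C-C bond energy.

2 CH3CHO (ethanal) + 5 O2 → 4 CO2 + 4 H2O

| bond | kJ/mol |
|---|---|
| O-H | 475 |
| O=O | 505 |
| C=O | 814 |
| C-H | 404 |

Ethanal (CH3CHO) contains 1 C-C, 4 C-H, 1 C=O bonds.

D(C-C) ≈ 334 kJ/mol

Let D be the C-C bond energy.
Σ(broken) = 2×D + 8×404 + 2×814 + 5×505 = 7385 + 2D
Σ(formed) = 8×814 + 8×475 = 10312
ΔH = Σ(broken) − Σ(formed) = (7385 + 2D) − (10312) = −2927 + 2D
Setting this equal to −2259 kJ gives 2D = 668, so D = 334 kJ/mol.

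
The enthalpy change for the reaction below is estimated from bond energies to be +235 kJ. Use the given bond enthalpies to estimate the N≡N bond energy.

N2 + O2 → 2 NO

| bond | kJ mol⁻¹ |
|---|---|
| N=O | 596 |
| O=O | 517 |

D(N≡N) ≈ 910 kJ/mol

Let D be the N≡N bond energy.
Σ(broken) = 1×D + 1×517 = 517 + D
Σ(formed) = 2×596 = 1192
ΔH = Σ(broken) − Σ(formed) = (517 + D) − (1192) = −675 + D
Setting this equal to +235 kJ gives D = 910 kJ/mol.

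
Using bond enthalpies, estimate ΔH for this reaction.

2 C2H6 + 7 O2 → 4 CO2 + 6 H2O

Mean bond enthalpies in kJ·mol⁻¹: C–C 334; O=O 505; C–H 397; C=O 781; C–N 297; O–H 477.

ΔH ≈ −3005 kJ

Bonds broken (reactants):
  C–C: 2 × 334 = 668
  C–H: 12 × 397 = 4764
  O=O: 7 × 505 = 3535
  Σ(broken) = 8967 kJ
Bonds formed (products):
  C=O: 8 × 781 = 6248
  O–H: 12 × 477 = 5724
  Σ(formed) = 11972 kJ
ΔH = Σ(broken) − Σ(formed) = 8967 − 11972 = −3005 kJ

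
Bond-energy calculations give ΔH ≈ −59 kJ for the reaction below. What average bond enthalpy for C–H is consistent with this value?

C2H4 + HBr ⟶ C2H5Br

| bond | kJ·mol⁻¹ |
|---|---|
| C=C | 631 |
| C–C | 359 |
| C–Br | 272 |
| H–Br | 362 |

D(C–H) ≈ 421 kJ/mol

Let D be the C–H bond energy.
Σ(broken) = 4×D + 1×631 + 1×362 = 993 + 4D
Σ(formed) = 1×272 + 1×359 + 5×D = 631 + 5D
ΔH = Σ(broken) − Σ(formed) = (993 + 4D) − (631 + 5D) = +362 − D
Setting this equal to −59 kJ gives D = 421 kJ/mol.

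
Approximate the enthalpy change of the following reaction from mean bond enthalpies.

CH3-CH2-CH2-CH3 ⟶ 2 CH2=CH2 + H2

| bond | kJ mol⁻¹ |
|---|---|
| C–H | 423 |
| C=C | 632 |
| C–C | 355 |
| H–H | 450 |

Bonds broken (reactants):
  C–C: 3 × 355 = 1065
  C–H: 10 × 423 = 4230
  Σ(broken) = 5295 kJ
Bonds formed (products):
  C–H: 8 × 423 = 3384
  C=C: 2 × 632 = 1264
  H–H: 1 × 450 = 450
  Σ(formed) = 5098 kJ
ΔH = Σ(broken) − Σ(formed) = 5295 − 5098 = +197 kJ

ΔH ≈ +197 kJ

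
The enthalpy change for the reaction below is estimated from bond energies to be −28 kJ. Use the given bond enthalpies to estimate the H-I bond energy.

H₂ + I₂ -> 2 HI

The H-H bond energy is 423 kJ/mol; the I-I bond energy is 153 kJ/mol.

D(H-I) ≈ 302 kJ/mol

Let D be the H-I bond energy.
Σ(broken) = 1×423 + 1×153 = 576
Σ(formed) = 2×D = 2D
ΔH = Σ(broken) − Σ(formed) = (576) − (2D) = +576 − 2D
Setting this equal to −28 kJ gives 2D = 604, so D = 302 kJ/mol.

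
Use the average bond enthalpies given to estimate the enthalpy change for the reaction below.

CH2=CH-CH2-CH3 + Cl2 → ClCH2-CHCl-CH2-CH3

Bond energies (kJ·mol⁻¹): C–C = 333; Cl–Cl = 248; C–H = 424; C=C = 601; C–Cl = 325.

Bonds broken (reactants):
  C–C: 2 × 333 = 666
  C–H: 8 × 424 = 3392
  C=C: 1 × 601 = 601
  Cl–Cl: 1 × 248 = 248
  Σ(broken) = 4907 kJ
Bonds formed (products):
  C–C: 3 × 333 = 999
  C–Cl: 2 × 325 = 650
  C–H: 8 × 424 = 3392
  Σ(formed) = 5041 kJ
ΔH = Σ(broken) − Σ(formed) = 4907 − 5041 = −134 kJ

ΔH ≈ −134 kJ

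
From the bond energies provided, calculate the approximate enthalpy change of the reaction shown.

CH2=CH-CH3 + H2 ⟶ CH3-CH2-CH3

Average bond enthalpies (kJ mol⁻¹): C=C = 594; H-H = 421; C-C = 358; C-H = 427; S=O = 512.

ΔH ≈ −197 kJ

Bonds broken (reactants):
  C-C: 1 × 358 = 358
  C-H: 6 × 427 = 2562
  C=C: 1 × 594 = 594
  H-H: 1 × 421 = 421
  Σ(broken) = 3935 kJ
Bonds formed (products):
  C-C: 2 × 358 = 716
  C-H: 8 × 427 = 3416
  Σ(formed) = 4132 kJ
ΔH = Σ(broken) − Σ(formed) = 3935 − 4132 = −197 kJ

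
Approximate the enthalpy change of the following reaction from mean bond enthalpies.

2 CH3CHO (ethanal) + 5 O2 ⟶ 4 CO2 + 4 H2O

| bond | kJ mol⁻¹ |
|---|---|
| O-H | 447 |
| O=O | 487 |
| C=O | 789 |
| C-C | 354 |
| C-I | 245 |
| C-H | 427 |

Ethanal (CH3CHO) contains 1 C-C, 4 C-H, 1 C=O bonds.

Bonds broken (reactants):
  C-C: 2 × 354 = 708
  C-H: 8 × 427 = 3416
  C=O: 2 × 789 = 1578
  O=O: 5 × 487 = 2435
  Σ(broken) = 8137 kJ
Bonds formed (products):
  C=O: 8 × 789 = 6312
  O-H: 8 × 447 = 3576
  Σ(formed) = 9888 kJ
ΔH = Σ(broken) − Σ(formed) = 8137 − 9888 = −1751 kJ

ΔH ≈ −1751 kJ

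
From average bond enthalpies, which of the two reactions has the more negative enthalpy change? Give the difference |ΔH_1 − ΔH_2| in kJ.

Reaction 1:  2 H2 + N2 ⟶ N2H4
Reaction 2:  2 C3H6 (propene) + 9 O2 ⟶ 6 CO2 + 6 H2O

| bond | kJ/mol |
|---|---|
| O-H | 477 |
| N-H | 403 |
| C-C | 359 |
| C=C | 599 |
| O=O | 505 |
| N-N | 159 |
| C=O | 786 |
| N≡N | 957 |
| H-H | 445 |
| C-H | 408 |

Reaction 2, by 3875 kJ

Reaction 1:
  Bonds broken (reactants):
    H-H: 2 × 445 = 890
    N≡N: 1 × 957 = 957
    Σ(broken) = 1847 kJ
  Bonds formed (products):
    N-H: 4 × 403 = 1612
    N-N: 1 × 159 = 159
    Σ(formed) = 1771 kJ
  ΔH_1 = 1847 − 1771 = +76 kJ
Reaction 2:
  Bonds broken (reactants):
    C-C: 2 × 359 = 718
    C-H: 12 × 408 = 4896
    C=C: 2 × 599 = 1198
    O=O: 9 × 505 = 4545
    Σ(broken) = 11357 kJ
  Bonds formed (products):
    C=O: 12 × 786 = 9432
    O-H: 12 × 477 = 5724
    Σ(formed) = 15156 kJ
  ΔH_2 = 11357 − 15156 = −3799 kJ
ΔH_1 − ΔH_2 = +3875 kJ, so reaction 2 has the more negative ΔH; |ΔH_1 − ΔH_2| = 3875 kJ.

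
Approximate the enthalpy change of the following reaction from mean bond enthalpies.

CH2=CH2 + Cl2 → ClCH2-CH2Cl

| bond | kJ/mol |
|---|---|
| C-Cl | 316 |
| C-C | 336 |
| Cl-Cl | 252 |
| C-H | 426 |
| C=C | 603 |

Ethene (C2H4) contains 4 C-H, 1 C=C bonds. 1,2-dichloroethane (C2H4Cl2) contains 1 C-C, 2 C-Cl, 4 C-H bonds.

Bonds broken (reactants):
  C-H: 4 × 426 = 1704
  C=C: 1 × 603 = 603
  Cl-Cl: 1 × 252 = 252
  Σ(broken) = 2559 kJ
Bonds formed (products):
  C-C: 1 × 336 = 336
  C-Cl: 2 × 316 = 632
  C-H: 4 × 426 = 1704
  Σ(formed) = 2672 kJ
ΔH = Σ(broken) − Σ(formed) = 2559 − 2672 = −113 kJ

ΔH ≈ −113 kJ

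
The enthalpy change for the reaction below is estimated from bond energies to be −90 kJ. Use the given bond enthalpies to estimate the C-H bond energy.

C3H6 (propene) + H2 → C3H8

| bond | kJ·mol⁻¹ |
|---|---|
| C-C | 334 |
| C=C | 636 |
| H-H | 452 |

D(C-H) ≈ 422 kJ/mol

Let D be the C-H bond energy.
Σ(broken) = 1×334 + 6×D + 1×636 + 1×452 = 1422 + 6D
Σ(formed) = 2×334 + 8×D = 668 + 8D
ΔH = Σ(broken) − Σ(formed) = (1422 + 6D) − (668 + 8D) = +754 − 2D
Setting this equal to −90 kJ gives 2D = 844, so D = 422 kJ/mol.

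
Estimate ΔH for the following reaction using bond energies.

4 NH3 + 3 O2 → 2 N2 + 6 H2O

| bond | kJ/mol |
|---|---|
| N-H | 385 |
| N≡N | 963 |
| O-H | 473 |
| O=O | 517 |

ΔH ≈ −1431 kJ

Bonds broken (reactants):
  N-H: 12 × 385 = 4620
  O=O: 3 × 517 = 1551
  Σ(broken) = 6171 kJ
Bonds formed (products):
  N≡N: 2 × 963 = 1926
  O-H: 12 × 473 = 5676
  Σ(formed) = 7602 kJ
ΔH = Σ(broken) − Σ(formed) = 6171 − 7602 = −1431 kJ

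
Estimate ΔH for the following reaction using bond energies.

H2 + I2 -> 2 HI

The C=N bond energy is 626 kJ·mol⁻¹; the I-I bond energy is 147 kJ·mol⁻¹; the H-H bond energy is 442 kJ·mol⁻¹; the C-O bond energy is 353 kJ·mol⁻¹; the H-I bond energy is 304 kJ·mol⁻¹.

Bonds broken (reactants):
  H-H: 1 × 442 = 442
  I-I: 1 × 147 = 147
  Σ(broken) = 589 kJ
Bonds formed (products):
  H-I: 2 × 304 = 608
  Σ(formed) = 608 kJ
ΔH = Σ(broken) − Σ(formed) = 589 − 608 = −19 kJ

ΔH ≈ −19 kJ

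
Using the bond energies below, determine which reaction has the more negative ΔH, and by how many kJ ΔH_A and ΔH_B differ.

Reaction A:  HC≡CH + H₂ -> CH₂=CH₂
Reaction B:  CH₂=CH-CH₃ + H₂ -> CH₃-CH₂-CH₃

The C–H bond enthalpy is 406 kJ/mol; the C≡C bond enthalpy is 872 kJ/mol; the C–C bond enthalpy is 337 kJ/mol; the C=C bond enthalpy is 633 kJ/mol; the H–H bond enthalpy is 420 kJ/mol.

Reaction A, by 57 kJ

Reaction A:
  Bonds broken (reactants):
    C≡C: 1 × 872 = 872
    C–H: 2 × 406 = 812
    H–H: 1 × 420 = 420
    Σ(broken) = 2104 kJ
  Bonds formed (products):
    C–H: 4 × 406 = 1624
    C=C: 1 × 633 = 633
    Σ(formed) = 2257 kJ
  ΔH_A = 2104 − 2257 = −153 kJ
Reaction B:
  Bonds broken (reactants):
    C–C: 1 × 337 = 337
    C–H: 6 × 406 = 2436
    C=C: 1 × 633 = 633
    H–H: 1 × 420 = 420
    Σ(broken) = 3826 kJ
  Bonds formed (products):
    C–C: 2 × 337 = 674
    C–H: 8 × 406 = 3248
    Σ(formed) = 3922 kJ
  ΔH_B = 3826 − 3922 = −96 kJ
ΔH_A − ΔH_B = −57 kJ, so reaction A has the more negative ΔH; |ΔH_A − ΔH_B| = 57 kJ.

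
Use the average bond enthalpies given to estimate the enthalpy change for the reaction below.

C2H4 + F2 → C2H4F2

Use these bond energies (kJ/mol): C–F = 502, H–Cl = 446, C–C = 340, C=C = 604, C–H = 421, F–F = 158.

ΔH ≈ −582 kJ

Bonds broken (reactants):
  C–H: 4 × 421 = 1684
  C=C: 1 × 604 = 604
  F–F: 1 × 158 = 158
  Σ(broken) = 2446 kJ
Bonds formed (products):
  C–C: 1 × 340 = 340
  C–F: 2 × 502 = 1004
  C–H: 4 × 421 = 1684
  Σ(formed) = 3028 kJ
ΔH = Σ(broken) − Σ(formed) = 2446 − 3028 = −582 kJ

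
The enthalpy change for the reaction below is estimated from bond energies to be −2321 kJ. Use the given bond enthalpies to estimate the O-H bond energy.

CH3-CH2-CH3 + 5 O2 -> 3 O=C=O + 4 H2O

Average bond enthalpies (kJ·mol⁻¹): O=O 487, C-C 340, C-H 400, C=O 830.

Let D be the O-H bond energy.
Σ(broken) = 2×340 + 8×400 + 5×487 = 6315
Σ(formed) = 6×830 + 8×D = 4980 + 8D
ΔH = Σ(broken) − Σ(formed) = (6315) − (4980 + 8D) = +1335 − 8D
Setting this equal to −2321 kJ gives 8D = 3656, so D = 457 kJ/mol.

D(O-H) ≈ 457 kJ/mol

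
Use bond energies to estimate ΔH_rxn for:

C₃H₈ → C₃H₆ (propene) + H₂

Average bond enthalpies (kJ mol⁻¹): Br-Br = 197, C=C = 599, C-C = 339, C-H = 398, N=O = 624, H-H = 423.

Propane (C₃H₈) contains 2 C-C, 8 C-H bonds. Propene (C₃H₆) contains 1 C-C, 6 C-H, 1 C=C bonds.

Bonds broken (reactants):
  C-C: 2 × 339 = 678
  C-H: 8 × 398 = 3184
  Σ(broken) = 3862 kJ
Bonds formed (products):
  C-C: 1 × 339 = 339
  C-H: 6 × 398 = 2388
  C=C: 1 × 599 = 599
  H-H: 1 × 423 = 423
  Σ(formed) = 3749 kJ
ΔH = Σ(broken) − Σ(formed) = 3862 − 3749 = +113 kJ

ΔH ≈ +113 kJ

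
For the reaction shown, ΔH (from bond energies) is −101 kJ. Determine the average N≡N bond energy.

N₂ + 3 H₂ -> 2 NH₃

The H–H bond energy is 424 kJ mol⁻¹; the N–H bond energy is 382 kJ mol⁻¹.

D(N≡N) ≈ 919 kJ/mol

Let D be the N≡N bond energy.
Σ(broken) = 3×424 + 1×D = 1272 + D
Σ(formed) = 6×382 = 2292
ΔH = Σ(broken) − Σ(formed) = (1272 + D) − (2292) = −1020 + D
Setting this equal to −101 kJ gives D = 919 kJ/mol.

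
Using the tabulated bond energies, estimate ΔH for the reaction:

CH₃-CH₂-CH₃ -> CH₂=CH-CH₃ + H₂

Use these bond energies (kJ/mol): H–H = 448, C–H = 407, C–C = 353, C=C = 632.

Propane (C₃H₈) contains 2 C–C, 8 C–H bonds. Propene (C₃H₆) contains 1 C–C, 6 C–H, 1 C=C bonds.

ΔH ≈ +87 kJ

Bonds broken (reactants):
  C–C: 2 × 353 = 706
  C–H: 8 × 407 = 3256
  Σ(broken) = 3962 kJ
Bonds formed (products):
  C–C: 1 × 353 = 353
  C–H: 6 × 407 = 2442
  C=C: 1 × 632 = 632
  H–H: 1 × 448 = 448
  Σ(formed) = 3875 kJ
ΔH = Σ(broken) − Σ(formed) = 3962 − 3875 = +87 kJ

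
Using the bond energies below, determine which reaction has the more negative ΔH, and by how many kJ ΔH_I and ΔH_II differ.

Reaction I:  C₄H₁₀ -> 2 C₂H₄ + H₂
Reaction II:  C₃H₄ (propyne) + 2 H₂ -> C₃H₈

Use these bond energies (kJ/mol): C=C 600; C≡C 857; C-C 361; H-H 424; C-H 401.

Reaction II, by 521 kJ

Reaction I:
  Bonds broken (reactants):
    C-C: 3 × 361 = 1083
    C-H: 10 × 401 = 4010
    Σ(broken) = 5093 kJ
  Bonds formed (products):
    C-H: 8 × 401 = 3208
    C=C: 2 × 600 = 1200
    H-H: 1 × 424 = 424
    Σ(formed) = 4832 kJ
  ΔH_I = 5093 − 4832 = +261 kJ
Reaction II:
  Bonds broken (reactants):
    C≡C: 1 × 857 = 857
    C-C: 1 × 361 = 361
    C-H: 4 × 401 = 1604
    H-H: 2 × 424 = 848
    Σ(broken) = 3670 kJ
  Bonds formed (products):
    C-C: 2 × 361 = 722
    C-H: 8 × 401 = 3208
    Σ(formed) = 3930 kJ
  ΔH_II = 3670 − 3930 = −260 kJ
ΔH_I − ΔH_II = +521 kJ, so reaction II has the more negative ΔH; |ΔH_I − ΔH_II| = 521 kJ.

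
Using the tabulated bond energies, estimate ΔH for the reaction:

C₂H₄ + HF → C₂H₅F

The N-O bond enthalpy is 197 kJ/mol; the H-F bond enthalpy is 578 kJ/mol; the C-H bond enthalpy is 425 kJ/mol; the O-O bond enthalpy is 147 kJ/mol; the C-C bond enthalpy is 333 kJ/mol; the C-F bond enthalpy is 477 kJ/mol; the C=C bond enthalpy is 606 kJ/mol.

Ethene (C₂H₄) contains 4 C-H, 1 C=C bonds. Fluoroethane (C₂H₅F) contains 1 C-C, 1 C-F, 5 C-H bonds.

Bonds broken (reactants):
  C-H: 4 × 425 = 1700
  C=C: 1 × 606 = 606
  H-F: 1 × 578 = 578
  Σ(broken) = 2884 kJ
Bonds formed (products):
  C-C: 1 × 333 = 333
  C-F: 1 × 477 = 477
  C-H: 5 × 425 = 2125
  Σ(formed) = 2935 kJ
ΔH = Σ(broken) − Σ(formed) = 2884 − 2935 = −51 kJ

ΔH ≈ −51 kJ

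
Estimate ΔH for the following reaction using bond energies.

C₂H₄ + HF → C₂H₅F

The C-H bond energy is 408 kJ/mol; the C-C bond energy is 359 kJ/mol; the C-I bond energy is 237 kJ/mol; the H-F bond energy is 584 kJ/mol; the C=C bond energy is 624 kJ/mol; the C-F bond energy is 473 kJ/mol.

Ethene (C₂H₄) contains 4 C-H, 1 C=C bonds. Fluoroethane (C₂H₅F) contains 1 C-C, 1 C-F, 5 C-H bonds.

ΔH ≈ −32 kJ

Bonds broken (reactants):
  C-H: 4 × 408 = 1632
  C=C: 1 × 624 = 624
  H-F: 1 × 584 = 584
  Σ(broken) = 2840 kJ
Bonds formed (products):
  C-C: 1 × 359 = 359
  C-F: 1 × 473 = 473
  C-H: 5 × 408 = 2040
  Σ(formed) = 2872 kJ
ΔH = Σ(broken) − Σ(formed) = 2840 − 2872 = −32 kJ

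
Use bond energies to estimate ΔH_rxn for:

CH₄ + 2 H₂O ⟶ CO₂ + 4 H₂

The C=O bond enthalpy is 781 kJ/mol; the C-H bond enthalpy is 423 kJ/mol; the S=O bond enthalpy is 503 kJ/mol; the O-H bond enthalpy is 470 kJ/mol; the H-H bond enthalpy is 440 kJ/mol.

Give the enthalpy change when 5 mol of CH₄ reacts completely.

ΔH = +1250 kJ

Bonds broken (reactants):
  C-H: 4 × 423 = 1692
  O-H: 4 × 470 = 1880
  Σ(broken) = 3572 kJ
Bonds formed (products):
  C=O: 2 × 781 = 1562
  H-H: 4 × 440 = 1760
  Σ(formed) = 3322 kJ
ΔH = Σ(broken) − Σ(formed) = 3572 − 3322 = +250 kJ
For 5× the reaction as written: 5 × (+250) = +1250 kJ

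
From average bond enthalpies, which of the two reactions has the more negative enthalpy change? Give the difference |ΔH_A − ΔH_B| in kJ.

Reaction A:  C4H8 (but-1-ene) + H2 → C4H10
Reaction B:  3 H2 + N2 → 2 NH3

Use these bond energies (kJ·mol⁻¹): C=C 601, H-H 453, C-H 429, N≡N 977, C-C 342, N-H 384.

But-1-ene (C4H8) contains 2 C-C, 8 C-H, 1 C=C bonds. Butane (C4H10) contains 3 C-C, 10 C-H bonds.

Reaction A:
  Bonds broken (reactants):
    C-C: 2 × 342 = 684
    C-H: 8 × 429 = 3432
    C=C: 1 × 601 = 601
    H-H: 1 × 453 = 453
    Σ(broken) = 5170 kJ
  Bonds formed (products):
    C-C: 3 × 342 = 1026
    C-H: 10 × 429 = 4290
    Σ(formed) = 5316 kJ
  ΔH_A = 5170 − 5316 = −146 kJ
Reaction B:
  Bonds broken (reactants):
    H-H: 3 × 453 = 1359
    N≡N: 1 × 977 = 977
    Σ(broken) = 2336 kJ
  Bonds formed (products):
    N-H: 6 × 384 = 2304
    Σ(formed) = 2304 kJ
  ΔH_B = 2336 − 2304 = +32 kJ
ΔH_A − ΔH_B = −178 kJ, so reaction A has the more negative ΔH; |ΔH_A − ΔH_B| = 178 kJ.

Reaction A, by 178 kJ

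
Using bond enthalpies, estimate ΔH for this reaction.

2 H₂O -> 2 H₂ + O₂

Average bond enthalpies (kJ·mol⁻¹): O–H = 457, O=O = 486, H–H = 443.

Bonds broken (reactants):
  O–H: 4 × 457 = 1828
  Σ(broken) = 1828 kJ
Bonds formed (products):
  H–H: 2 × 443 = 886
  O=O: 1 × 486 = 486
  Σ(formed) = 1372 kJ
ΔH = Σ(broken) − Σ(formed) = 1828 − 1372 = +456 kJ

ΔH ≈ +456 kJ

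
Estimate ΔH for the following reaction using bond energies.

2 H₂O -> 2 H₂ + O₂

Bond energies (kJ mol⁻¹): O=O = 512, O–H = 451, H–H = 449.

Bonds broken (reactants):
  O–H: 4 × 451 = 1804
  Σ(broken) = 1804 kJ
Bonds formed (products):
  H–H: 2 × 449 = 898
  O=O: 1 × 512 = 512
  Σ(formed) = 1410 kJ
ΔH = Σ(broken) − Σ(formed) = 1804 − 1410 = +394 kJ

ΔH ≈ +394 kJ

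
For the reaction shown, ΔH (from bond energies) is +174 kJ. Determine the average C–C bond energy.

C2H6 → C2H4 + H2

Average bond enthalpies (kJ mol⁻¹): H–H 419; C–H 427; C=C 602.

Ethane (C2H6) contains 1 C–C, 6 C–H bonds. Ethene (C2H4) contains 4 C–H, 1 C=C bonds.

D(C–C) ≈ 341 kJ/mol

Let D be the C–C bond energy.
Σ(broken) = 1×D + 6×427 = 2562 + D
Σ(formed) = 4×427 + 1×602 + 1×419 = 2729
ΔH = Σ(broken) − Σ(formed) = (2562 + D) − (2729) = −167 + D
Setting this equal to +174 kJ gives D = 341 kJ/mol.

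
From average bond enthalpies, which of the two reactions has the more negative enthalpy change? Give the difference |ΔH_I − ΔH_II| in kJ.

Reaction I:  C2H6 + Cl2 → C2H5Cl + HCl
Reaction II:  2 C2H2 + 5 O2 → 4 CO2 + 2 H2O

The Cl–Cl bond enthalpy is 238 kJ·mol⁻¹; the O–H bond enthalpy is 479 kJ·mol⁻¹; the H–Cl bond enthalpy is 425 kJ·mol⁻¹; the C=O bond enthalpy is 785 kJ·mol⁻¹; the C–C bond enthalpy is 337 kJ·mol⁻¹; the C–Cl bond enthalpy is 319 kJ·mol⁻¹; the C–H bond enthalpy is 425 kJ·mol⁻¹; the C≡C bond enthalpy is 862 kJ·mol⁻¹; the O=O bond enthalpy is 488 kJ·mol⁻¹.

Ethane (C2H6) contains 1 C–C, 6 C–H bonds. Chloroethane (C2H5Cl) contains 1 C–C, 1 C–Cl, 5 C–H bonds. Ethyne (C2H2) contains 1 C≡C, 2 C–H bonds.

Reaction I:
  Bonds broken (reactants):
    C–C: 1 × 337 = 337
    C–H: 6 × 425 = 2550
    Cl–Cl: 1 × 238 = 238
    Σ(broken) = 3125 kJ
  Bonds formed (products):
    C–C: 1 × 337 = 337
    C–Cl: 1 × 319 = 319
    C–H: 5 × 425 = 2125
    H–Cl: 1 × 425 = 425
    Σ(formed) = 3206 kJ
  ΔH_I = 3125 − 3206 = −81 kJ
Reaction II:
  Bonds broken (reactants):
    C≡C: 2 × 862 = 1724
    C–H: 4 × 425 = 1700
    O=O: 5 × 488 = 2440
    Σ(broken) = 5864 kJ
  Bonds formed (products):
    C=O: 8 × 785 = 6280
    O–H: 4 × 479 = 1916
    Σ(formed) = 8196 kJ
  ΔH_II = 5864 − 8196 = −2332 kJ
ΔH_I − ΔH_II = +2251 kJ, so reaction II has the more negative ΔH; |ΔH_I − ΔH_II| = 2251 kJ.

Reaction II, by 2251 kJ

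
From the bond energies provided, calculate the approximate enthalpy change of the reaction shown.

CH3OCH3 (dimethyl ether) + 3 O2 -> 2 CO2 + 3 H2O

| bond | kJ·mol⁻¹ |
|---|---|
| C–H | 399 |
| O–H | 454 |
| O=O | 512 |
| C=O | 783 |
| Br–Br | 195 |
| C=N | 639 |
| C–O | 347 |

Bonds broken (reactants):
  C–H: 6 × 399 = 2394
  C–O: 2 × 347 = 694
  O=O: 3 × 512 = 1536
  Σ(broken) = 4624 kJ
Bonds formed (products):
  C=O: 4 × 783 = 3132
  O–H: 6 × 454 = 2724
  Σ(formed) = 5856 kJ
ΔH = Σ(broken) − Σ(formed) = 4624 − 5856 = −1232 kJ

ΔH ≈ −1232 kJ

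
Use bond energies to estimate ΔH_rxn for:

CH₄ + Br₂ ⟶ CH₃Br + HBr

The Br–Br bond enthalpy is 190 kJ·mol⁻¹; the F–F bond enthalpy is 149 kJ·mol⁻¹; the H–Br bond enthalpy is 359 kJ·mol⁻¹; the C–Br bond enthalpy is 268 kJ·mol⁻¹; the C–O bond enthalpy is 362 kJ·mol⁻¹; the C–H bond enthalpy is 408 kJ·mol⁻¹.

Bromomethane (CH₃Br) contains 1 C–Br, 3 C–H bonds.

Bonds broken (reactants):
  Br–Br: 1 × 190 = 190
  C–H: 4 × 408 = 1632
  Σ(broken) = 1822 kJ
Bonds formed (products):
  C–Br: 1 × 268 = 268
  C–H: 3 × 408 = 1224
  H–Br: 1 × 359 = 359
  Σ(formed) = 1851 kJ
ΔH = Σ(broken) − Σ(formed) = 1822 − 1851 = −29 kJ

ΔH ≈ −29 kJ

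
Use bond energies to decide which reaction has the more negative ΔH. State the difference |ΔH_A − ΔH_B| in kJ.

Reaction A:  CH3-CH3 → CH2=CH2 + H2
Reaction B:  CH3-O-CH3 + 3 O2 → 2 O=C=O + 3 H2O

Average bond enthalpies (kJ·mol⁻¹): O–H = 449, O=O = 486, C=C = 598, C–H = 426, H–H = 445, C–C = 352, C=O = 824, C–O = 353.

Reaction B, by 1431 kJ

Reaction A:
  Bonds broken (reactants):
    C–C: 1 × 352 = 352
    C–H: 6 × 426 = 2556
    Σ(broken) = 2908 kJ
  Bonds formed (products):
    C–H: 4 × 426 = 1704
    C=C: 1 × 598 = 598
    H–H: 1 × 445 = 445
    Σ(formed) = 2747 kJ
  ΔH_A = 2908 − 2747 = +161 kJ
Reaction B:
  Bonds broken (reactants):
    C–H: 6 × 426 = 2556
    C–O: 2 × 353 = 706
    O=O: 3 × 486 = 1458
    Σ(broken) = 4720 kJ
  Bonds formed (products):
    C=O: 4 × 824 = 3296
    O–H: 6 × 449 = 2694
    Σ(formed) = 5990 kJ
  ΔH_B = 4720 − 5990 = −1270 kJ
ΔH_A − ΔH_B = +1431 kJ, so reaction B has the more negative ΔH; |ΔH_A − ΔH_B| = 1431 kJ.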